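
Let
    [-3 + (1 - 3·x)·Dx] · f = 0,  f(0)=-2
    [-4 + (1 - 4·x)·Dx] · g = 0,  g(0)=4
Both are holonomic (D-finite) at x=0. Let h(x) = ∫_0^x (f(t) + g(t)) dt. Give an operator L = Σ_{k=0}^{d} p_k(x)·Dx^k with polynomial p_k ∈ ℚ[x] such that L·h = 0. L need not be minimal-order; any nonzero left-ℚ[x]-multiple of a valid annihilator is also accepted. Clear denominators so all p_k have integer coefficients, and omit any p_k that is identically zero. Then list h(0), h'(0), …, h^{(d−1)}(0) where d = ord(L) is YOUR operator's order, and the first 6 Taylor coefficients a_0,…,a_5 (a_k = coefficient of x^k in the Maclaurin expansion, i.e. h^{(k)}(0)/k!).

L = -24·Dx + (14 - 48·x)·Dx^2 + (-1 + 7·x - 12·x^2)·Dx^3  (order 3).
h: a_k = 0, 2, 5, 46/3, 101/2, 862/5, …
ICs: h(0) = 0, h′(0) = 2, h′′(0) = 10.

f: a_k = -2, -6, -18, -54, -162, -486, …
g: a_k = 4, 16, 64, 256, 1024, 4096, …
f+g: L₀ = lclm(L_f,L_g), ord ≤ 1+1.
Integrate: L := L₀·Dx.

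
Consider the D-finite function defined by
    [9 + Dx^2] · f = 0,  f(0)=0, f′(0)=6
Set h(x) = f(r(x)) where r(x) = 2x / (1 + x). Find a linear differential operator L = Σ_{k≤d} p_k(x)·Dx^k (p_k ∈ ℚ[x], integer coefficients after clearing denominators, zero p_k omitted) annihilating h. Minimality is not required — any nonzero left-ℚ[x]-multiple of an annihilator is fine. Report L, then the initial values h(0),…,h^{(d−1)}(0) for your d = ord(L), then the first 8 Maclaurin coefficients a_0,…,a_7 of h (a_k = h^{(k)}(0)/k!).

L = 36 + (2 + 6·x + 6·x^2 + 2·x^3)·Dx + (1 + 4·x + 6·x^2 + 4·x^3 + x^4)·Dx^2  (order 2).
h: a_k = 0, 12, -12, -60, 204, -1452/5, 60, 26772/35, …
ICs: h(0) = 0, h′(0) = 12.

f: a_k = 0, 6, 0, -9, 0, 81/20, 0, -243/280, …
L₀ from L_f via x↦r, Dx↦r'^{-1}Dx.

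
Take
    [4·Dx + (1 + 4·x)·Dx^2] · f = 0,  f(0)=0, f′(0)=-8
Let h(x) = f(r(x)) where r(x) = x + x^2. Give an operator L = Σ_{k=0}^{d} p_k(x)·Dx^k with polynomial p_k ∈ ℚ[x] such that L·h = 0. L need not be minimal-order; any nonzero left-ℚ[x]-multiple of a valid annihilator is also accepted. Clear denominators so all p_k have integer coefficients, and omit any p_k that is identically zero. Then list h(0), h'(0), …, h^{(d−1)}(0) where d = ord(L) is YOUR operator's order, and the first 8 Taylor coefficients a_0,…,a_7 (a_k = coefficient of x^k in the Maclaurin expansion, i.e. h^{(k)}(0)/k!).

L = 2·Dx + (1 + 2·x)·Dx^2  (order 2).
h: a_k = 0, -8, 8, -32/3, 16, -128/5, 128/3, -512/7, …
ICs: h(0) = 0, h′(0) = -8.

f: a_k = 0, -8, 16, -128/3, 128, -2048/5, 4096/3, -32768/7, …
Substitute x→r, Dx→(1/r')Dx; clear ⇒ L₀.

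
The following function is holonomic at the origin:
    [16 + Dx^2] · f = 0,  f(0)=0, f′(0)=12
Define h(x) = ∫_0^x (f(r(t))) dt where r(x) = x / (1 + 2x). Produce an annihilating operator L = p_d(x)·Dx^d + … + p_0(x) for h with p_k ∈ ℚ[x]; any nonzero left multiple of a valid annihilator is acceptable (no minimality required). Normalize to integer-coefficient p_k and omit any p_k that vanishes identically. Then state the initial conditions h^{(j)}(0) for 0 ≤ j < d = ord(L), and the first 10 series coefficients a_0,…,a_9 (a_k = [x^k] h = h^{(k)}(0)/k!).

L = 16·Dx + (4 + 24·x + 48·x^2 + 32·x^3)·Dx^2 + (1 + 8·x + 24·x^2 + 32·x^3 + 16·x^4)·Dx^3  (order 3).
h: a_k = 0, 0, 6, -8, 4, 96/5, -1376/15, 1920/7, -70688/105, 194048/135, …
ICs: h(0) = 0, h′(0) = 0, h′′(0) = 12.

f: a_k = 0, 12, 0, -32, 0, 128/5, 0, -1024/105, 0, 2048/945, …
L₀ from L_f via x↦r, Dx↦r'^{-1}Dx.
∫: right-multiply L₀ by Dx.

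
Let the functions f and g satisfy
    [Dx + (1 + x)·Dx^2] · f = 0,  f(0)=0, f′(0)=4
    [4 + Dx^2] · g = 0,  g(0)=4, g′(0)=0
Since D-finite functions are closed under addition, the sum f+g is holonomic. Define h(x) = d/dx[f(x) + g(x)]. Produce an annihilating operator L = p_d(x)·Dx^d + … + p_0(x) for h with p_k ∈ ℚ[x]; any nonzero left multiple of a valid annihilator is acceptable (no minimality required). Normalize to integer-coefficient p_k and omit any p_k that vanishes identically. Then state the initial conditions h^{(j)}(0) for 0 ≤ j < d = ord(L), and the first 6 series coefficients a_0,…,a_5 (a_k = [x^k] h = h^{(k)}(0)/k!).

L = (20 + 16·x + 8·x^2) + (12 + 28·x + 24·x^2 + 8·x^3)·Dx + (5 + 4·x + 2·x^2)·Dx^2 + (3 + 7·x + 6·x^2 + 2·x^3)·Dx^3  (order 3).
h: a_k = 4, -20, 4, 20/3, 4, -92/15, …
ICs: h(0) = 4, h′(0) = -20, h′′(0) = 8.

f: a_k = 0, 4, -2, 4/3, -1, 4/5, …
g: a_k = 4, 0, -8, 0, 8/3, 0, …
f+g: L₀ = lclm(L_f,L_g), ord ≤ 2+2.
h₀' ⇒ L via d/dx closure of L₀.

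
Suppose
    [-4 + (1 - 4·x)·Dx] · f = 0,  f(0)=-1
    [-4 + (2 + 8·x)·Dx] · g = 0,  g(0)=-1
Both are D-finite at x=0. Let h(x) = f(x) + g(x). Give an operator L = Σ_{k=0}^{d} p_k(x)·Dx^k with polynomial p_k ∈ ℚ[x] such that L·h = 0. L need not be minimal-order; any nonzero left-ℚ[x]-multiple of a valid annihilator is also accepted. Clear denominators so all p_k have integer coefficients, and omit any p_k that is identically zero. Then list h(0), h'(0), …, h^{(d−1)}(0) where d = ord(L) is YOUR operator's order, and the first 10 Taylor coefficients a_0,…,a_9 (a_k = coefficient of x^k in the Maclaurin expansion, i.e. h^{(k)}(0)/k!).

L = (-40 - 96·x) + (18 + 112·x + 288·x^2)·Dx + (-1 - 12·x + 16·x^2 + 192·x^3)·Dx^2  (order 2).
h: a_k = -2, -6, -14, -68, -246, -1052, -4012, -16648, -64678, -265004, …
ICs: h(0) = -2, h′(0) = -6.

f: a_k = -1, -4, -16, -64, -256, -1024, -4096, -16384, -65536, -262144, …
g: a_k = -1, -2, 2, -4, 10, -28, 84, -264, 858, -2860, …
Weyl lclm of L_f,L_g ⇒ L₀ (ord ≤ 2).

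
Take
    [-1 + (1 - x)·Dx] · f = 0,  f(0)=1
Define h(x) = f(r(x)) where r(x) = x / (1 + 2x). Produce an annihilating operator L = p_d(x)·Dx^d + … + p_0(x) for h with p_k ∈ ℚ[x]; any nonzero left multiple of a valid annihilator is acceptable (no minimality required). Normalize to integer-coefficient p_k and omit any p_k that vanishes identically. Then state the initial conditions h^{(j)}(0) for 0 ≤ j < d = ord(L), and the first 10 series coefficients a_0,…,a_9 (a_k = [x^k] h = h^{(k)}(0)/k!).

L = -1 + (1 + 3·x + 2·x^2)·Dx  (order 1).
h: a_k = 1, 1, -1, 1, -1, 1, -1, 1, -1, 1, …
ICs: h(0) = 1.

f: a_k = 1, 1, 1, 1, 1, 1, 1, 1, 1, 1, …
Substitute x→r, Dx→(1/r')Dx; clear ⇒ L₀.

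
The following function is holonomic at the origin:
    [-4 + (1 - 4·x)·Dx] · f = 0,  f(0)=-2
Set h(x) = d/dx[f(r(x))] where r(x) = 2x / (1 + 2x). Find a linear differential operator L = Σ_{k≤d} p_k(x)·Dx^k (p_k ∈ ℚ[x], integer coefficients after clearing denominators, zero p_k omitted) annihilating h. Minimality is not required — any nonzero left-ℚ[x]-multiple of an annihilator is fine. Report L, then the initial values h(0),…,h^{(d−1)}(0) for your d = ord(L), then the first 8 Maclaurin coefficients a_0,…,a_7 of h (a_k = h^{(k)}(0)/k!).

f: a_k = -2, -8, -32, -128, -512, -2048, -8192, -32768, …
Substitute x→r, Dx→(1/r')Dx; clear ⇒ L₀.
h₀' ⇒ L via d/dx closure of L₀.
L = 12 + (-1 + 6·x)·Dx  (order 1).
h: a_k = -16, -192, -1728, -13824, -103680, -746496, -5225472, -35831808, …
ICs: h(0) = -16.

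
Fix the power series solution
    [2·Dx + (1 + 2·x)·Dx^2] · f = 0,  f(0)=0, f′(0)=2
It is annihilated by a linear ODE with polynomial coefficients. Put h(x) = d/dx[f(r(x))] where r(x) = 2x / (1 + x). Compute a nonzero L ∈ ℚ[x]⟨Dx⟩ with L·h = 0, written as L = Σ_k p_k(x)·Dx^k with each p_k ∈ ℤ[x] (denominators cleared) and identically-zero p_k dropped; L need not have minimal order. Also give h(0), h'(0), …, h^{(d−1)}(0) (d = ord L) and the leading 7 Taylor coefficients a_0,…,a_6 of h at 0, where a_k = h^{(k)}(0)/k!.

L = (6 + 10·x) + (1 + 6·x + 5·x^2)·Dx  (order 1).
h: a_k = 4, -24, 124, -624, 3124, -15624, 78124, …
ICs: h(0) = 4.

f: a_k = 0, 2, -2, 8/3, -4, 32/5, -32/3, …
Change of var in L_f (x↦r) gives L₀.
Differentiate: ansatz ord ≤ ord L₀ ⇒ L.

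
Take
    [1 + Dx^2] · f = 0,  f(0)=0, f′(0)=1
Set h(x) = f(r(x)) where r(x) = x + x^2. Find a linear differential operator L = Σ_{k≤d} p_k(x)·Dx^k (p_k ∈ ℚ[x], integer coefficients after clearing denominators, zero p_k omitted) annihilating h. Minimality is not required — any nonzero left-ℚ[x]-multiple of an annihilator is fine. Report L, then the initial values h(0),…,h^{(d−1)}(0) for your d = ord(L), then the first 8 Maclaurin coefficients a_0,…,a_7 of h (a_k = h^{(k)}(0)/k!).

L = (1 + 6·x + 12·x^2 + 8·x^3) - 2·Dx + (1 + 2·x)·Dx^2  (order 2).
h: a_k = 0, 1, 1, -1/6, -1/2, -59/120, -1/8, 419/5040, …
ICs: h(0) = 0, h′(0) = 1.

f: a_k = 0, 1, 0, -1/6, 0, 1/120, 0, -1/5040, …
L₀ from L_f via x↦r, Dx↦r'^{-1}Dx.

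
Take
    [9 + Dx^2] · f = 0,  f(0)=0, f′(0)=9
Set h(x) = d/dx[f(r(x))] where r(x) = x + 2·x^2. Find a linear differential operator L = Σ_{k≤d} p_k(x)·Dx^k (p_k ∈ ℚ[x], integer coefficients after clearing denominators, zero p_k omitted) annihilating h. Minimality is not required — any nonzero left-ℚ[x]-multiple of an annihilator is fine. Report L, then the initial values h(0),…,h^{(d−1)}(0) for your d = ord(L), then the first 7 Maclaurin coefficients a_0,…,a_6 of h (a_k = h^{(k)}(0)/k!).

f: a_k = 0, 9, 0, -27/2, 0, 243/40, 0, …
f∘r: x↦r, Dx↦Dx/r' in L_f ⇒ L₀.
h=h₀': d/dx-closure on L₀ ⇒ L.
L = (57 + 144·x + 864·x^2 + 2304·x^3 + 2304·x^4) + (-12 - 48·x)·Dx + (1 + 8·x + 16·x^2)·Dx^2  (order 2).
h: a_k = 9, 36, -81/2, -324, -6237/8, -567/2, 135351/80, …
ICs: h(0) = 9, h′(0) = 36.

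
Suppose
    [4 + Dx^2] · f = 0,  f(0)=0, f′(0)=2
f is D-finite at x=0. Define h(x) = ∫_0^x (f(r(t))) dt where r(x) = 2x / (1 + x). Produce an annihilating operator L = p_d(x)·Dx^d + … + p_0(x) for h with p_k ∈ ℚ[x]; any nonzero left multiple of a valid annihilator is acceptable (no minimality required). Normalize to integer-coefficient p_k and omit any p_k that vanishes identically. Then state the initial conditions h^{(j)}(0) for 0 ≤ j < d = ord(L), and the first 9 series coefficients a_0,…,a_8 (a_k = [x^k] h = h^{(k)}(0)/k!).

f: a_k = 0, 2, 0, -4/3, 0, 4/15, 0, -8/315, 0, …
f∘r: x↦r, Dx↦Dx/r' in L_f ⇒ L₀.
Integrate: L := L₀·Dx.
L = 16·Dx + (2 + 6·x + 6·x^2 + 2·x^3)·Dx^2 + (1 + 4·x + 6·x^2 + 4·x^3 + x^4)·Dx^3  (order 3).
h: a_k = 0, 0, 2, -4/3, -5/3, 28/5, -386/45, 60/7, -2461/630, …
ICs: h(0) = 0, h′(0) = 0, h′′(0) = 4.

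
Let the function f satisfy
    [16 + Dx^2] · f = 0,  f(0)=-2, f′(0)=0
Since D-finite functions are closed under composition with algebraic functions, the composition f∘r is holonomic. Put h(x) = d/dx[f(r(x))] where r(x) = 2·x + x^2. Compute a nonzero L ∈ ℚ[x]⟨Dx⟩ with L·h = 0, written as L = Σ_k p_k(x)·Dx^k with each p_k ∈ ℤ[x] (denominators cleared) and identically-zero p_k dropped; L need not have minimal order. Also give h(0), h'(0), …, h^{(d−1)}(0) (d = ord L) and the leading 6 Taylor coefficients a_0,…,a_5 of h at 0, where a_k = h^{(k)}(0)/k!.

f: a_k = -2, 0, 16, 0, -64/3, 0, …
Substitute x→r, Dx→(1/r')Dx; clear ⇒ L₀.
Differentiate: ansatz ord ≤ ord L₀ ⇒ L.
L = (67 + 256·x + 384·x^2 + 256·x^3 + 64·x^4) + (-3 - 3·x)·Dx + (1 + 2·x + x^2)·Dx^2  (order 2).
h: a_k = 0, 128, 192, -3904/3, -10240/3, 19456/15, …
ICs: h(0) = 0, h′(0) = 128.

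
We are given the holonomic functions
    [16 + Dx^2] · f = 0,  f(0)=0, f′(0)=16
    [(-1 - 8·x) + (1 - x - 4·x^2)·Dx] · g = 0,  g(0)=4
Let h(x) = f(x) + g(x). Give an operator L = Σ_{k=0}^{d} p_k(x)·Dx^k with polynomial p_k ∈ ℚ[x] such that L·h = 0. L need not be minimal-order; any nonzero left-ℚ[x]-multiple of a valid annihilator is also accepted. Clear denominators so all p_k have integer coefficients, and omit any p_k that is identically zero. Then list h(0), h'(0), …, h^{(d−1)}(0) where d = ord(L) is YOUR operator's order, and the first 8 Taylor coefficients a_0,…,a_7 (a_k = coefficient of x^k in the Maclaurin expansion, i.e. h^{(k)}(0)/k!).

L = (-560 - 4608·x - 1664·x^2 - 6144·x^3 - 10240·x^4 - 16384·x^5) + (208 - 272·x - 896·x^2 + 1408·x^3 + 1536·x^4 - 6144·x^5 - 8192·x^6)·Dx + (-35 - 288·x - 104·x^2 - 384·x^3 - 640·x^4 - 1024·x^5)·Dx^2 + (13 - 17·x - 56·x^2 + 88·x^3 + 96·x^4 - 384·x^5 - 512·x^6)·Dx^3  (order 3).
h: a_k = 4, 20, 20, -20/3, 116, 4412/15, 724, 551564/315, …
ICs: h(0) = 4, h′(0) = 20, h′′(0) = 40.

f: a_k = 0, 16, 0, -128/3, 0, 512/15, 0, -4096/315, …
g: a_k = 4, 4, 20, 36, 116, 260, 724, 1764, …
L₀ := lclm(L_f,L_g); ord L₀ ≤ 2+1.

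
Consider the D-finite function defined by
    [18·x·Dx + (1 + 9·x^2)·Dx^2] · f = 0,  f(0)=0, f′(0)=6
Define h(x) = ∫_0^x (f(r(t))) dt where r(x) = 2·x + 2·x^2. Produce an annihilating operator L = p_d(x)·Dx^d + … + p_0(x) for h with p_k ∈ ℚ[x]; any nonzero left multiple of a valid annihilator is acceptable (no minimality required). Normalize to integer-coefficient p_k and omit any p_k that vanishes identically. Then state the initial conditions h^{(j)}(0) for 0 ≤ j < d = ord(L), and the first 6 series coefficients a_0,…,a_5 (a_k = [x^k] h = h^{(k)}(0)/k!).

L = (-2 + 72·x + 288·x^2 + 432·x^3 + 216·x^4)·Dx^2 + (1 + 2·x + 36·x^2 + 144·x^3 + 180·x^4 + 72·x^5)·Dx^3  (order 3).
h: a_k = 0, 0, 6, 4, -36, -432/5, …
ICs: h(0) = 0, h′(0) = 0, h′′(0) = 12.

f: a_k = 0, 6, 0, -18, 0, 486/5, …
Change of var in L_f (x↦r) gives L₀.
h=∫₀ˣh₀: take L = L₀·Dx.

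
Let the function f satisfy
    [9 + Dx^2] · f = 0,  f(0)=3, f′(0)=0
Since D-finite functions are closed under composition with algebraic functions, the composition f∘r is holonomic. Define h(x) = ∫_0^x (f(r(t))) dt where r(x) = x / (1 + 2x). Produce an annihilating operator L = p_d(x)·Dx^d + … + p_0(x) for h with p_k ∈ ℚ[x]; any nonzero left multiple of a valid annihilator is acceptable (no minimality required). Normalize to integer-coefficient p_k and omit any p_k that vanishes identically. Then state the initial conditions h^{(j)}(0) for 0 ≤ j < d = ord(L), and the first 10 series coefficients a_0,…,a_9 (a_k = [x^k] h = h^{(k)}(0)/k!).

L = 9·Dx + (4 + 24·x + 48·x^2 + 32·x^3)·Dx^2 + (1 + 8·x + 24·x^2 + 32·x^3 + 16·x^4)·Dx^3  (order 3).
h: a_k = 0, 3, 0, -9/2, 27/2, -243/8, 117/2, -7749/80, 20169/160, -62985/896, …
ICs: h(0) = 0, h′(0) = 3, h′′(0) = 0.

f: a_k = 3, 0, -27/2, 0, 81/8, 0, -243/80, 0, 2187/4480, 0, …
h₀=f(r): pull back L_f along r ⇒ L₀.
Integrate: L := L₀·Dx.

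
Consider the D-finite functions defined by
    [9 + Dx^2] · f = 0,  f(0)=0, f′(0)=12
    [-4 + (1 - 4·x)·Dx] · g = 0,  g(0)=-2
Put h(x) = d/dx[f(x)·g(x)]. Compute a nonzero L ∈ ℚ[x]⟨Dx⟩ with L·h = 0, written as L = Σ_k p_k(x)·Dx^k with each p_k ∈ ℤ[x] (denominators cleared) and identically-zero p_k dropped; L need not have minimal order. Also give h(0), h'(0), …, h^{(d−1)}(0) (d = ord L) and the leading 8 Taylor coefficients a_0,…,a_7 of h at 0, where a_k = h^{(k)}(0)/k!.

L = (-23 - 72·x + 144·x^2) + (-8 + 32·x)·Dx + (1 - 8·x + 16·x^2)·Dx^2  (order 2).
h: a_k = -24, -192, -1044, -5568, -27921, -670104/5, -6254061/10, -100064976/35, …
ICs: h(0) = -24, h′(0) = -192.

f: a_k = 0, 12, 0, -18, 0, 81/10, 0, -243/140, …
g: a_k = -2, -8, -32, -128, -512, -2048, -8192, -32768, …
f·g: L₀ = L_f ⊗_s L_g, ord ≤ 2·1.
Derive L from L₀ (diff closure).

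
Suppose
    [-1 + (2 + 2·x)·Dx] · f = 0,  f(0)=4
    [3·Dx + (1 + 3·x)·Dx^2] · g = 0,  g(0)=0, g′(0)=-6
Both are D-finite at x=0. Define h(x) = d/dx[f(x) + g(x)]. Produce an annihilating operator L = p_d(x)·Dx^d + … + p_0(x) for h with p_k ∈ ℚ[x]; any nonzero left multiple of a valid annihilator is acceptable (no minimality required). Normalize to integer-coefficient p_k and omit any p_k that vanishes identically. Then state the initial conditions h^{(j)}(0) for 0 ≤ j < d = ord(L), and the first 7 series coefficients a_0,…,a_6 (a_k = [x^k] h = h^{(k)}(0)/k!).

L = (27 + 9·x) + (69 + 126·x + 45·x^2)·Dx + (10 + 46·x + 54·x^2 + 18·x^3)·Dx^2  (order 2).
h: a_k = -4, 17, -213/4, 1291/8, -31069/64, 186561/128, -2239257/512, …
ICs: h(0) = -4, h′(0) = 17.

f: a_k = 4, 2, -1/2, 1/4, -5/32, 7/64, -21/256, …
g: a_k = 0, -6, 9, -18, 81/2, -486/5, 243, …
L₀ := lclm(L_f,L_g); ord L₀ ≤ 1+2.
h₀' ⇒ L via d/dx closure of L₀.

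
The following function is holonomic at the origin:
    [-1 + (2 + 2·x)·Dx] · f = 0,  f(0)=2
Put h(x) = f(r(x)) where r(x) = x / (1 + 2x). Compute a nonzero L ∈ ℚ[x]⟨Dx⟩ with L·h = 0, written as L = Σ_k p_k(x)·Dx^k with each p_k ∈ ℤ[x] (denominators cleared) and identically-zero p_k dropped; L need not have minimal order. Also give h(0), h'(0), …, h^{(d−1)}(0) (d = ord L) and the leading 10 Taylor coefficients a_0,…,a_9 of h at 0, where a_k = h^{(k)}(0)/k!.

L = -1 + (2 + 10·x + 12·x^2)·Dx  (order 1).
h: a_k = 2, 1, -9/4, 41/8, -757/64, 3543/128, -33645/512, 162105/1024, -6340365/16384, 31446635/32768, …
ICs: h(0) = 2.

f: a_k = 2, 1, -1/4, 1/8, -5/64, 7/128, -21/512, 33/1024, -429/16384, 715/32768, …
f∘r: x↦r, Dx↦Dx/r' in L_f ⇒ L₀.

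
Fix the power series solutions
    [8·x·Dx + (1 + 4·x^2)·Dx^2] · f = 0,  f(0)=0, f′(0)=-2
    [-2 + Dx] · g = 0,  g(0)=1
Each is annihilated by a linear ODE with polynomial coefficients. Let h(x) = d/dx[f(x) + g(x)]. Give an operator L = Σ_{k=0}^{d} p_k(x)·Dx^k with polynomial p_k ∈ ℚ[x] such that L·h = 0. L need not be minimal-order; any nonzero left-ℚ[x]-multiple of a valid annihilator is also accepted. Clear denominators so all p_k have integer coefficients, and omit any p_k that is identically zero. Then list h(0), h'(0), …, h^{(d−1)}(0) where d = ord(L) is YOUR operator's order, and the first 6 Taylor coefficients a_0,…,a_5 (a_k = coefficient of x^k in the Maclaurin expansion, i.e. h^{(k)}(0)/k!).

f: a_k = 0, -2, 0, 8/3, 0, -32/5, …
g: a_k = 1, 2, 2, 4/3, 2/3, 4/15, …
Sum ⇒ L₀ = lclm(L_f,L_g) in ℚ(x)⟨Dx⟩.
Differentiate: ansatz ord ≤ ord L₀ ⇒ L.
L = (8 - 32·x - 32·x^2) + (-6 + 12·x + 8·x^2 - 16·x^3)·Dx + (1 + 2·x + 4·x^2 + 8·x^3)·Dx^2  (order 2).
h: a_k = 0, 4, 12, 8/3, -92/3, 8/15, …
ICs: h(0) = 0, h′(0) = 4.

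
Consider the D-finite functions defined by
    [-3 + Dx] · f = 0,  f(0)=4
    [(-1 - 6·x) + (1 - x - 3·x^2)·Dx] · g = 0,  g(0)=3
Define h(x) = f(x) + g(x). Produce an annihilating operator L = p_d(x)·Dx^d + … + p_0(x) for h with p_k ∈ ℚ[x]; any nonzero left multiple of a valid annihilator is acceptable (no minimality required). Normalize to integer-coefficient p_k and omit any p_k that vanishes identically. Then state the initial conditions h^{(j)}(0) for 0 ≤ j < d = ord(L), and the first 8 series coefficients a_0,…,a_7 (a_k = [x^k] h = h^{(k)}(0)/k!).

f: a_k = 4, 12, 18, 18, 27/2, 81/10, 81/20, 243/140, …
g: a_k = 3, 3, 12, 21, 57, 120, 291, 651, …
h₀=f+g: left-lcm gives L₀, ord ≤ 2.
L = (15 + 9·x + 243·x^2 + 162·x^3) + (1 - 36·x - 99·x^2 + 54·x^3 + 81·x^4)·Dx + (-2 + 11·x + 6·x^2 - 36·x^3 - 27·x^4)·Dx^2  (order 2).
h: a_k = 7, 15, 30, 39, 141/2, 1281/10, 5901/20, 91383/140, …
ICs: h(0) = 7, h′(0) = 15.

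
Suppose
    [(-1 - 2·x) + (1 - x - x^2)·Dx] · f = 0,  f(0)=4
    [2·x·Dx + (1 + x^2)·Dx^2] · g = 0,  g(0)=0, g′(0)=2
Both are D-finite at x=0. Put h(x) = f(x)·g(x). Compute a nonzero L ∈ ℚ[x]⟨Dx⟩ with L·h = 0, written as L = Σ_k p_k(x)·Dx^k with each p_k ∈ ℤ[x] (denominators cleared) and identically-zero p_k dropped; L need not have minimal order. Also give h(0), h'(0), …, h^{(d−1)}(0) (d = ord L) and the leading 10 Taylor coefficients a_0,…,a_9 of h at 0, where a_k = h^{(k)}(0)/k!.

L = (2 + 2·x + 6·x^2) + (2 + 2·x + 4·x^2 + 6·x^3)·Dx + (-1 + x + x^3 + x^4)·Dx^2  (order 2).
h: a_k = 0, 8, 8, 40/3, 64/3, 544/15, 288/5, 9736/105, 15784/105, 15368/63, …
ICs: h(0) = 0, h′(0) = 8.

f: a_k = 4, 4, 8, 12, 20, 32, 52, 84, 136, 220, …
g: a_k = 0, 2, 0, -2/3, 0, 2/5, 0, -2/7, 0, 2/9, …
f·g: L₀ = L_f ⊗_s L_g, ord ≤ 1·2.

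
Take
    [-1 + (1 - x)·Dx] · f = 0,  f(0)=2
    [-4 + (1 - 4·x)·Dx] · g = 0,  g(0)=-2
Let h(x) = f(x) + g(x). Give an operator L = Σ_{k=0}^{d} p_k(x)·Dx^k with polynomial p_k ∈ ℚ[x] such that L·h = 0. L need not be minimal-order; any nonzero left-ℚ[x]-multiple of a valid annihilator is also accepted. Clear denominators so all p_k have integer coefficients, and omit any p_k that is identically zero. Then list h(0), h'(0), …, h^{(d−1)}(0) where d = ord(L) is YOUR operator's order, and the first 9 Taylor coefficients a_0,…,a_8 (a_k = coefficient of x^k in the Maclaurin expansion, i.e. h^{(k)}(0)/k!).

L = -8 + (10 - 16·x)·Dx + (-1 + 5·x - 4·x^2)·Dx^2  (order 2).
h: a_k = 0, -6, -30, -126, -510, -2046, -8190, -32766, -131070, …
ICs: h(0) = 0, h′(0) = -6.

f: a_k = 2, 2, 2, 2, 2, 2, 2, 2, 2, …
g: a_k = -2, -8, -32, -128, -512, -2048, -8192, -32768, -131072, …
f+g: L₀ = lclm(L_f,L_g), ord ≤ 1+1.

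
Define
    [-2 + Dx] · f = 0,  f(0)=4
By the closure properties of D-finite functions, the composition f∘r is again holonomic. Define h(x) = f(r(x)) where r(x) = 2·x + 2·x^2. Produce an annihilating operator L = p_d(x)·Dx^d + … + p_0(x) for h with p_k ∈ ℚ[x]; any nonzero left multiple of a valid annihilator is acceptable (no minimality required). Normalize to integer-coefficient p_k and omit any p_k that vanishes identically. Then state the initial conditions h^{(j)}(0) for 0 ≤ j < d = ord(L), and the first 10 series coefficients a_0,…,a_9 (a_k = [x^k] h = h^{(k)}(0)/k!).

f: a_k = 4, 8, 8, 16/3, 8/3, 16/15, 16/45, 32/315, 8/315, 16/2835, …
Substitute x→r, Dx→(1/r')Dx; clear ⇒ L₀.
L = (-4 - 8·x) + Dx  (order 1).
h: a_k = 4, 16, 48, 320/3, 608/3, 1664/5, 22144/45, 208384/315, 5760/7, 2703872/2835, …
ICs: h(0) = 4.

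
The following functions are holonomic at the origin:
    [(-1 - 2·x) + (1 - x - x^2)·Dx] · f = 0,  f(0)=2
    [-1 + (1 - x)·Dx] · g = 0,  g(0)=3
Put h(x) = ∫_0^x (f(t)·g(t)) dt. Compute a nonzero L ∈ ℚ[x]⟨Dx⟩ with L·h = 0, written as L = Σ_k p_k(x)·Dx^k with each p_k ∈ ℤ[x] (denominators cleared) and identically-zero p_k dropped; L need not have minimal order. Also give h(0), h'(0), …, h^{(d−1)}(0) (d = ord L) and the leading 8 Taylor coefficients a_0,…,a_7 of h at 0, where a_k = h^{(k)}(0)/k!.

L = (-2 + 3·x^2)·Dx + (1 - 2·x + x^3)·Dx^2  (order 2).
h: a_k = 0, 6, 6, 8, 21/2, 72/5, 20, 198/7, …
ICs: h(0) = 0, h′(0) = 6.

f: a_k = 2, 2, 4, 6, 10, 16, 26, 42, …
g: a_k = 3, 3, 3, 3, 3, 3, 3, 3, …
L₀ := L_f ⊗_s L_g (sym. prod.), ord ≤ 1.
h=∫h₀ ⇒ L = L₀·Dx.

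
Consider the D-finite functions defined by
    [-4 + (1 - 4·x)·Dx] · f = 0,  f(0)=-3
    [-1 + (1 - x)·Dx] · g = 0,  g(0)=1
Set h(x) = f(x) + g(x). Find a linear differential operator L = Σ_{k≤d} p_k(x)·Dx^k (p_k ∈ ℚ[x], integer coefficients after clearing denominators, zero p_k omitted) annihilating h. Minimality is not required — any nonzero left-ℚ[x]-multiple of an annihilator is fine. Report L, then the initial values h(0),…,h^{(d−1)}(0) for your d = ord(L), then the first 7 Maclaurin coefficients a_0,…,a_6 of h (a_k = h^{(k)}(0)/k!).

L = -8 + (10 - 16·x)·Dx + (-1 + 5·x - 4·x^2)·Dx^2  (order 2).
h: a_k = -2, -11, -47, -191, -767, -3071, -12287, …
ICs: h(0) = -2, h′(0) = -11.

f: a_k = -3, -12, -48, -192, -768, -3072, -12288, …
g: a_k = 1, 1, 1, 1, 1, 1, 1, …
h₀=f+g: left-lcm gives L₀, ord ≤ 2.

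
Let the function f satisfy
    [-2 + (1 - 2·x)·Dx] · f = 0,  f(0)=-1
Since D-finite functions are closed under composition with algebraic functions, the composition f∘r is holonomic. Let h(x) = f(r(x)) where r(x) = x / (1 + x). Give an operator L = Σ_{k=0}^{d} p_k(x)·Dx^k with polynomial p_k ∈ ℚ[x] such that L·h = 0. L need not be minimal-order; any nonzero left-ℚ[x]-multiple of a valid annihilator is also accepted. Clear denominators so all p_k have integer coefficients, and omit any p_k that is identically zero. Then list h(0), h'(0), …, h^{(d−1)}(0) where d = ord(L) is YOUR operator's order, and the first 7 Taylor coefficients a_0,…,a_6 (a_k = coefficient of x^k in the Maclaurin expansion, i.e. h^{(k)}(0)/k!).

f: a_k = -1, -2, -4, -8, -16, -32, -64, …
Change of var in L_f (x↦r) gives L₀.
L = 2 + (-1 + x^2)·Dx  (order 1).
h: a_k = -1, -2, -2, -2, -2, -2, -2, …
ICs: h(0) = -1.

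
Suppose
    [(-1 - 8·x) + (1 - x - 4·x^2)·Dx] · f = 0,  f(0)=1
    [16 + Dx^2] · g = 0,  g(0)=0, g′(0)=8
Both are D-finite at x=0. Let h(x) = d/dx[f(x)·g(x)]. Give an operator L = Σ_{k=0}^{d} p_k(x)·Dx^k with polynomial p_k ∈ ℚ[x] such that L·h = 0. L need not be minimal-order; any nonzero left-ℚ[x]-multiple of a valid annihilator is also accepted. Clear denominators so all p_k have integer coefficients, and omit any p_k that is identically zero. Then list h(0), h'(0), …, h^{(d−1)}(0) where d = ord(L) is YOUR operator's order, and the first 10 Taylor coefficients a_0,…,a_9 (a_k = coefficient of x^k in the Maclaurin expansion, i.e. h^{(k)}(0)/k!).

L = (-12 - 64·x - 224·x^2 + 256·x^3 + 512·x^4) + (-1 - 4·x + 48·x^2 + 128·x^3)·Dx + (1 - 3·x - 10·x^2 + 16·x^3 + 32·x^4)·Dx^2  (order 2).
h: a_k = 8, 16, 56, 608/3, 712, 10352/5, 286072/45, 5766848/315, 16790392/315, 85482416/567, …
ICs: h(0) = 8, h′(0) = 16.

f: a_k = 1, 1, 5, 9, 29, 65, 181, 441, 1165, 2929, …
g: a_k = 0, 8, 0, -64/3, 0, 256/15, 0, -2048/315, 0, 4096/2835, …
f·g: L₀ = L_f ⊗_s L_g, ord ≤ 1·2.
Derive L from L₀ (diff closure).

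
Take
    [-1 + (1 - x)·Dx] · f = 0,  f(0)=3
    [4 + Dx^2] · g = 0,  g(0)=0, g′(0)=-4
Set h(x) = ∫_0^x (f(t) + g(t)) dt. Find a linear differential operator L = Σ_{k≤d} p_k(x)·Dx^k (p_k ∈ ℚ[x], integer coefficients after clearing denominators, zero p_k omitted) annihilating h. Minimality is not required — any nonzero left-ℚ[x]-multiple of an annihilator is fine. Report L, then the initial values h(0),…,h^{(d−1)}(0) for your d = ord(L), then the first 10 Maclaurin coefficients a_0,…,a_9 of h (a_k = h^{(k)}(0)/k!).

L = (20 - 16·x + 8·x^2)·Dx + (-12 + 28·x - 24·x^2 + 8·x^3)·Dx^2 + (5 - 4·x + 2·x^2)·Dx^3 + (-3 + 7·x - 6·x^2 + 2·x^3)·Dx^4  (order 4).
h: a_k = 0, 3, -1/2, 1, 17/12, 3/5, 37/90, 3/7, 961/2520, 1/3, …
ICs: h(0) = 0, h′(0) = 3, h′′(0) = -1, h′′′(0) = 6.

f: a_k = 3, 3, 3, 3, 3, 3, 3, 3, 3, 3, …
g: a_k = 0, -4, 0, 8/3, 0, -8/15, 0, 16/315, 0, -8/2835, …
h₀=f+g: left-lcm gives L₀, ord ≤ 3.
h=∫h₀ ⇒ L = L₀·Dx.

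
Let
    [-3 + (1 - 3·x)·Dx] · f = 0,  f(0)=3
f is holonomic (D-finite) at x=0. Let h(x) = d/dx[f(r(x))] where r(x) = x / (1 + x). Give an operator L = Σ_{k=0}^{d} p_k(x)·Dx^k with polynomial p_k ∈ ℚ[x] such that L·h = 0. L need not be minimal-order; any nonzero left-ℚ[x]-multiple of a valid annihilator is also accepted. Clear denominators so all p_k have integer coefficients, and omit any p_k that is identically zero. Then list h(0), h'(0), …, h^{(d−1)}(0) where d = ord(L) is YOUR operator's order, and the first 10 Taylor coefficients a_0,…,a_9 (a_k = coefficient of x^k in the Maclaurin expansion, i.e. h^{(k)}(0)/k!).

f: a_k = 3, 9, 27, 81, 243, 729, 2187, 6561, 19683, 59049, …
Change of var in L_f (x↦r) gives L₀.
h₀' ⇒ L via d/dx closure of L₀.
L = 4 + (-1 + 2·x)·Dx  (order 1).
h: a_k = 9, 36, 108, 288, 720, 1728, 4032, 9216, 20736, 46080, …
ICs: h(0) = 9.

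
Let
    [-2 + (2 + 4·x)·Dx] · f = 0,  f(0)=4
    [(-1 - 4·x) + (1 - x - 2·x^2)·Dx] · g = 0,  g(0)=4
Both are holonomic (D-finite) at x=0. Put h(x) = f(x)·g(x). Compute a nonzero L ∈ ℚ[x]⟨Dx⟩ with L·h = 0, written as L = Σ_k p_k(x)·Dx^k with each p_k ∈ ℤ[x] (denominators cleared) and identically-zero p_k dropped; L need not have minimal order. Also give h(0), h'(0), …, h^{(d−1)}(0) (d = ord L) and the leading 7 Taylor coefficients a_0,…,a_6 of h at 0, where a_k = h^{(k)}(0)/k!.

L = (2 + 5·x + 6·x^2) + (-1 - x + 4·x^2 + 4·x^3)·Dx  (order 1).
h: a_k = 16, 32, 56, 128, 230, 500, 939, …
ICs: h(0) = 16.

f: a_k = 4, 4, -2, 2, -5/2, 7/2, -21/4, …
g: a_k = 4, 4, 12, 20, 44, 84, 172, …
Sym-product of L_f,L_g gives L₀ (≤ ord 1).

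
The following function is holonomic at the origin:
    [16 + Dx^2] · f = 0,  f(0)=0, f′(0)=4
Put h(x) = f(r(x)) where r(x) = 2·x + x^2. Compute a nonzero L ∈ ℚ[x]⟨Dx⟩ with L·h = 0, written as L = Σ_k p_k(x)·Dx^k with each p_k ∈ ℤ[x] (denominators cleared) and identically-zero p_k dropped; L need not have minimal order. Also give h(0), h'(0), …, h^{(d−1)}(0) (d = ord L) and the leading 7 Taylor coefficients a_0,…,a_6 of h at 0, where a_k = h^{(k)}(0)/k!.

f: a_k = 0, 4, 0, -32/3, 0, 128/15, 0, …
h₀=f(r): pull back L_f along r ⇒ L₀.
L = (64 + 192·x + 192·x^2 + 64·x^3) - Dx + (1 + x)·Dx^2  (order 2).
h: a_k = 0, 8, 4, -256/3, -128, 3136/15, 672, …
ICs: h(0) = 0, h′(0) = 8.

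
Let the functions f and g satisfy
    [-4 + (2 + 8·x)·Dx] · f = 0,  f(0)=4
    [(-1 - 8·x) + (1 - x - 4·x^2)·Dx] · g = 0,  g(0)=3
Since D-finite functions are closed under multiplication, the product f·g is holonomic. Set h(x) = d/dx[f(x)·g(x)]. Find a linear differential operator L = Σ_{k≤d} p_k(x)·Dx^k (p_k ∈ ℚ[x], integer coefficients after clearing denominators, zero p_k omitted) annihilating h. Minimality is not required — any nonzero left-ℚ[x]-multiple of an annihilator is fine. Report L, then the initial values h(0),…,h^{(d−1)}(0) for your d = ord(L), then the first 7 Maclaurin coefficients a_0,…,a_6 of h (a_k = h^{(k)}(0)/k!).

L = (10 + 156·x + 540·x^2 + 800·x^3 + 960·x^4) + (-3 - 19·x - 30·x^2 + 56·x^3 + 352·x^4 + 384·x^5)·Dx  (order 1).
h: a_k = 36, 120, 756, 1488, 8580, 13176, 85596, …
ICs: h(0) = 36.

f: a_k = 4, 8, -8, 16, -40, 112, -336, …
g: a_k = 3, 3, 15, 27, 87, 195, 543, …
Sym-product of L_f,L_g gives L₀ (≤ ord 1).
Differentiate: ansatz ord ≤ ord L₀ ⇒ L.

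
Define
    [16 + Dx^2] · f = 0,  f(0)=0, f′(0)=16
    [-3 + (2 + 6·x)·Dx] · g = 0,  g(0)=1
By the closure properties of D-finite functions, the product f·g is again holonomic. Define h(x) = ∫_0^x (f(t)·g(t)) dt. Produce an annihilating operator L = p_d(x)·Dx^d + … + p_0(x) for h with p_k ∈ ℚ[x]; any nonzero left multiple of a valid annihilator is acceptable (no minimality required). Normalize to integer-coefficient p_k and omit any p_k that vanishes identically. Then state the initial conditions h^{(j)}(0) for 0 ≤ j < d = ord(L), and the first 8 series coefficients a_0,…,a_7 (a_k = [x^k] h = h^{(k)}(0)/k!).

f: a_k = 0, 16, 0, -128/3, 0, 512/15, 0, -4096/315, …
g: a_k = 1, 3/2, -9/8, 27/16, -405/128, 1701/256, -15309/1024, 72171/2048, …
h₀=f·g: eliminate ⇒ L₀, order ≤ 2·1.
Integrate: L := L₀·Dx.
L = (91 + 384·x + 576·x^2)·Dx + (-12 - 36·x)·Dx^2 + (4 + 24·x + 36·x^2)·Dx^3  (order 3).
h: a_k = 0, 0, 8, 8, -91/6, -37/5, 3781/720, 6841/560, …
ICs: h(0) = 0, h′(0) = 0, h′′(0) = 16.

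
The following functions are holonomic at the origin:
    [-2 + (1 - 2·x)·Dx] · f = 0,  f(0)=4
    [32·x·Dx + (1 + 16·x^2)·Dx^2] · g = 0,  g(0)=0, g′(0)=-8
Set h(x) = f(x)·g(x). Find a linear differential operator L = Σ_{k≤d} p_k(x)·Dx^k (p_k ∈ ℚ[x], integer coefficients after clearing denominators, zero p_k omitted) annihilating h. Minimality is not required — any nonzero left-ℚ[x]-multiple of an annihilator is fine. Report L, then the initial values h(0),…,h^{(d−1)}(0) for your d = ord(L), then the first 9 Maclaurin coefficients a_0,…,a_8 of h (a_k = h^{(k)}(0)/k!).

f: a_k = 4, 8, 16, 32, 64, 128, 256, 512, 1024, …
g: a_k = 0, -8, 0, 128/3, 0, -2048/5, 0, 32768/7, 0, …
f·g: L₀ = L_f ⊗_s L_g, ord ≤ 1·2.
L = 64·x + (4 - 32·x + 128·x^2)·Dx + (-1 + 2·x - 16·x^2 + 32·x^3)·Dx^2  (order 2).
h: a_k = 0, -32, -64, 128/3, 256/3, -22016/15, -44032/15, 1349632/105, 2699264/105, …
ICs: h(0) = 0, h′(0) = -32.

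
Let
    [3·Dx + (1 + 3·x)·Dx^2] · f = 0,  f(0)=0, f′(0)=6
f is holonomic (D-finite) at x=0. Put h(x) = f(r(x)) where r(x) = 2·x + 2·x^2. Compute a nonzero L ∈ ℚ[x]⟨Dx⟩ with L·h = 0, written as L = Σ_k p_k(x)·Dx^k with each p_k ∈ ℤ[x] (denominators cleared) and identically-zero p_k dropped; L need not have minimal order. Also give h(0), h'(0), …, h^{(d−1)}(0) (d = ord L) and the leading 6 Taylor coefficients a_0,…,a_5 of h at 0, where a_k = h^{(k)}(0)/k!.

L = (4 + 12·x + 12·x^2)·Dx + (1 + 8·x + 18·x^2 + 12·x^3)·Dx^2  (order 2).
h: a_k = 0, 12, -24, 72, -252, 4752/5, …
ICs: h(0) = 0, h′(0) = 12.

f: a_k = 0, 6, -9, 18, -81/2, 486/5, …
L₀ from L_f via x↦r, Dx↦r'^{-1}Dx.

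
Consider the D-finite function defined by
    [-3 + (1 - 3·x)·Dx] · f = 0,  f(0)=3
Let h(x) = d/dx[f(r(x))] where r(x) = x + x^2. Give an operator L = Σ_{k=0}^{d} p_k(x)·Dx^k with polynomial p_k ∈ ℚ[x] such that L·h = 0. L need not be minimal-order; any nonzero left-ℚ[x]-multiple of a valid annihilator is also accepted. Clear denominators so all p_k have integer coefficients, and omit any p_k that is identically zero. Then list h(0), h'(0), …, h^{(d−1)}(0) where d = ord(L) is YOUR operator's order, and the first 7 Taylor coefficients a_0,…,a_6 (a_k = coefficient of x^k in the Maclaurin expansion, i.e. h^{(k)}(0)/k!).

f: a_k = 3, 9, 27, 81, 243, 729, 2187, …
L₀ from L_f via x↦r, Dx↦r'^{-1}Dx.
Derive L from L₀ (diff closure).
L = (8 + 18·x + 18·x^2) + (-1 + x + 9·x^2 + 6·x^3)·Dx  (order 1).
h: a_k = 9, 72, 405, 2052, 9720, 44226, 195615, …
ICs: h(0) = 9.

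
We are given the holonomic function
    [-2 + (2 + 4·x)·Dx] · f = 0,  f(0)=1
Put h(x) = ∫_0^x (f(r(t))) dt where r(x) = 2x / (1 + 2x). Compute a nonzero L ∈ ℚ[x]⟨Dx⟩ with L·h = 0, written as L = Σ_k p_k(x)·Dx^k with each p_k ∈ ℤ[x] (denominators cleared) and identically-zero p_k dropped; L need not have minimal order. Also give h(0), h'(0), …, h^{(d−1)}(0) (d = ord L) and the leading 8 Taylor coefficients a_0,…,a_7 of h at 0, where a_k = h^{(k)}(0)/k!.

L = -2·Dx + (1 + 8·x + 12·x^2)·Dx^2  (order 2).
h: a_k = 0, 1, 1, -2, 5, -74/5, 50, -1308/7, …
ICs: h(0) = 0, h′(0) = 1.

f: a_k = 1, 1, -1/2, 1/2, -5/8, 7/8, -21/16, 33/16, …
Substitute x→r, Dx→(1/r')Dx; clear ⇒ L₀.
∫: right-multiply L₀ by Dx.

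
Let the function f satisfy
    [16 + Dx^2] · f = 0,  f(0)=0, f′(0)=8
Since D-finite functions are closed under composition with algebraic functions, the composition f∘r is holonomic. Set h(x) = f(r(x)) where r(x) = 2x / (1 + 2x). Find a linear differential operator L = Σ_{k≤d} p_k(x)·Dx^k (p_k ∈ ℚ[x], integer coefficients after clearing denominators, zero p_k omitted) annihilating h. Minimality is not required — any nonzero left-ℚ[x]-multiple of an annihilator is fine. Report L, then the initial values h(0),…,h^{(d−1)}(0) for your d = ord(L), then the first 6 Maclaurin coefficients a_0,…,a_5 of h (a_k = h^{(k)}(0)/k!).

L = 64 + (4 + 24·x + 48·x^2 + 32·x^3)·Dx + (1 + 8·x + 24·x^2 + 32·x^3 + 16·x^4)·Dx^2  (order 2).
h: a_k = 0, 16, -32, -320/3, 896, -49408/15, …
ICs: h(0) = 0, h′(0) = 16.

f: a_k = 0, 8, 0, -64/3, 0, 256/15, …
L₀ from L_f via x↦r, Dx↦r'^{-1}Dx.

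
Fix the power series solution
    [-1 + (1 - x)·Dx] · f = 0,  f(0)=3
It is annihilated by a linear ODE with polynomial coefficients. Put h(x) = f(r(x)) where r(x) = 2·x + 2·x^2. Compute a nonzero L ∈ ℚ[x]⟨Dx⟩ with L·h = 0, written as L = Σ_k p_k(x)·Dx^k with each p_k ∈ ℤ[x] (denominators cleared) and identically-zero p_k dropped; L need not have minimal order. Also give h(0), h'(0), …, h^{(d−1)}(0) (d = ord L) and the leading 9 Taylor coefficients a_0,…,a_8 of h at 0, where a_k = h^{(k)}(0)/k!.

f: a_k = 3, 3, 3, 3, 3, 3, 3, 3, 3, …
Change of var in L_f (x↦r) gives L₀.
L = (2 + 4·x) + (-1 + 2·x + 2·x^2)·Dx  (order 1).
h: a_k = 3, 6, 18, 48, 132, 360, 984, 2688, 7344, …
ICs: h(0) = 3.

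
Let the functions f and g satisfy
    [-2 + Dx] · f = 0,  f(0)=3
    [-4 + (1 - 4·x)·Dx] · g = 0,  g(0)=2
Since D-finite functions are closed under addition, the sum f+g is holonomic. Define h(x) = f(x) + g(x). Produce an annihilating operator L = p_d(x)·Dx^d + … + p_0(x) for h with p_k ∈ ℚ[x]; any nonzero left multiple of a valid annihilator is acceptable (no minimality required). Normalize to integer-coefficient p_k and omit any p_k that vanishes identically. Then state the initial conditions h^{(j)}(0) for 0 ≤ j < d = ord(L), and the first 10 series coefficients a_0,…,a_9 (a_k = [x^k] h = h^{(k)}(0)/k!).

f: a_k = 3, 6, 6, 4, 2, 4/5, 4/15, 8/105, 2/105, 4/945, …
g: a_k = 2, 8, 32, 128, 512, 2048, 8192, 32768, 131072, 524288, …
f+g: L₀ = lclm(L_f,L_g), ord ≤ 1+1.
L = (24 + 32·x) + (-14 - 16·x + 32·x^2)·Dx + (1 - 16·x^2)·Dx^2  (order 2).
h: a_k = 5, 14, 38, 132, 514, 10244/5, 122884/15, 3440648/105, 13762562/105, 495452164/945, …
ICs: h(0) = 5, h′(0) = 14.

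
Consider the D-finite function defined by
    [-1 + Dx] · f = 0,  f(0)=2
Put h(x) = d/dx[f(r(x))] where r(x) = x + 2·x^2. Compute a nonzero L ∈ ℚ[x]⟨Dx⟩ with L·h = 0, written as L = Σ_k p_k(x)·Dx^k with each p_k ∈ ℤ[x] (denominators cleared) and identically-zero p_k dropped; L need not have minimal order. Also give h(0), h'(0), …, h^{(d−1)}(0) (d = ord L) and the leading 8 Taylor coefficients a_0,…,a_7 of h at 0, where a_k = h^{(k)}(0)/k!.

L = (5 + 8·x + 16·x^2) + (-1 - 4·x)·Dx  (order 1).
h: a_k = 2, 10, 13, 73/3, 281/12, 1741/60, 1697/72, 57233/2520, …
ICs: h(0) = 2.

f: a_k = 2, 2, 1, 1/3, 1/12, 1/60, 1/360, 1/2520, …
Substitute x→r, Dx→(1/r')Dx; clear ⇒ L₀.
h₀' ⇒ L via d/dx closure of L₀.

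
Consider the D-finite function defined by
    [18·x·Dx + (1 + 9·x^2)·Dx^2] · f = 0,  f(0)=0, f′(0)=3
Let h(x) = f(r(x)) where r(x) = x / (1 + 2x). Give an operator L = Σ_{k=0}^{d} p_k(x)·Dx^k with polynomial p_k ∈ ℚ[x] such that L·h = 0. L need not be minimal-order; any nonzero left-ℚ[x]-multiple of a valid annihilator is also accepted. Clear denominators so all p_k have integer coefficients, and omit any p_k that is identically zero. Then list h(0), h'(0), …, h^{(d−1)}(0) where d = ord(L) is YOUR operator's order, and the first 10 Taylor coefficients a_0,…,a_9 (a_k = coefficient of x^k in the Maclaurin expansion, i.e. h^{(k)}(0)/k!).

f: a_k = 0, 3, 0, -9, 0, 243/5, 0, -2187/7, 0, 2187, …
f∘r: x↦r, Dx↦Dx/r' in L_f ⇒ L₀.
L = (4 + 26·x)·Dx + (1 + 4·x + 13·x^2)·Dx^2  (order 2).
h: a_k = 0, 3, -6, 3, 30, -597/5, 138, 4449/7, -3570, 6267, …
ICs: h(0) = 0, h′(0) = 3.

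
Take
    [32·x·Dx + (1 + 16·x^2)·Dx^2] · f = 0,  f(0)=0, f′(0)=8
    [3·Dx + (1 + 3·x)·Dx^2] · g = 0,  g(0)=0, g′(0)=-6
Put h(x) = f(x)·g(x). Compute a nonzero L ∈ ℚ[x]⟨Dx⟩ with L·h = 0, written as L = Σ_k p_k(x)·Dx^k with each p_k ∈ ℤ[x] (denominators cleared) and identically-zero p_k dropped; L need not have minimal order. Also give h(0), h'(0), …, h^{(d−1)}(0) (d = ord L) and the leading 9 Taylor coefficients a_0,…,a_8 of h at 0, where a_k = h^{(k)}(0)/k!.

L = (15744 + 89280·x + 811008·x^2 + 5299200·x^3 + 13271040·x^4 + 17252352·x^5 + 21233664·x^7)·Dx + (4258 + 91200·x + 775488·x^2 + 4635648·x^3 + 18247680·x^4 + 41140224·x^5 + 46448640·x^6 + 21233664·x^7 + 74317824·x^8)·Dx^2 + (492 + 12548·x + 131328·x^2 + 747968·x^3 + 3219456·x^4 + 10146816·x^5 + 21233664·x^6 + 24920064·x^7 + 21233664·x^8 + 42467328·x^9)·Dx^3 + (73 + 822·x + 6161·x^2 + 34944·x^3 + 151168·x^4 + 500736·x^5 + 1322496·x^6 + 2654208·x^7 + 3244032·x^8 + 3538944·x^9 + 5308416·x^10)·Dx^4  (order 4).
h: a_k = 0, 0, -48, 72, 112, -60, -12336/5, 19512/5, 99312/5, …
ICs: h(0) = 0, h′(0) = 0, h′′(0) = -96, h′′′(0) = 432.

f: a_k = 0, 8, 0, -128/3, 0, 2048/5, 0, -32768/7, 0, …
g: a_k = 0, -6, 9, -18, 81/2, -486/5, 243, -4374/7, 6561/4, …
Product ⇒ symmetric product L₀, ord ≤ 4.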